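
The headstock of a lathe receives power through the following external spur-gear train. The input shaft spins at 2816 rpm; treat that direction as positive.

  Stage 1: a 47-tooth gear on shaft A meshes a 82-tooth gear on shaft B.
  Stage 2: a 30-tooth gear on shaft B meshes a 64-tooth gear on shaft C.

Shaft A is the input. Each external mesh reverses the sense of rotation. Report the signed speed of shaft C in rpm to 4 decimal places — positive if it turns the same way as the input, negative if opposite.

Stage 1 [47T→82T]: ω = 2816.0000×47/82 = 1614.0488 rpm, dir flips to −; running = −1614.0488
Stage 2 [30T→64T]: ω = 1614.0488×30/64 = 756.5854 rpm, dir flips to +; running = +756.5854

+756.5854 rpm (same as input, |ω| = 756.5854 rpm)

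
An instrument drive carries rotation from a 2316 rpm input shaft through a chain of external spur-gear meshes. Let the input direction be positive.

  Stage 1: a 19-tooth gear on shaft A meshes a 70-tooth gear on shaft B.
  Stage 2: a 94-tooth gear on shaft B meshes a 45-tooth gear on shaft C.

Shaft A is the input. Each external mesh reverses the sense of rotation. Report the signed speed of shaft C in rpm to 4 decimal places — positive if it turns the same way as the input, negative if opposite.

Stage 1 [19T→70T]: ω = 2316.0000×19/70 = 628.6286 rpm, dir flips to −; running = −628.6286
Stage 2 [94T→45T]: ω = 628.6286×94/45 = 1313.1352 rpm, dir flips to +; running = +1313.1352

+1313.1352 rpm (same as input, |ω| = 1313.1352 rpm)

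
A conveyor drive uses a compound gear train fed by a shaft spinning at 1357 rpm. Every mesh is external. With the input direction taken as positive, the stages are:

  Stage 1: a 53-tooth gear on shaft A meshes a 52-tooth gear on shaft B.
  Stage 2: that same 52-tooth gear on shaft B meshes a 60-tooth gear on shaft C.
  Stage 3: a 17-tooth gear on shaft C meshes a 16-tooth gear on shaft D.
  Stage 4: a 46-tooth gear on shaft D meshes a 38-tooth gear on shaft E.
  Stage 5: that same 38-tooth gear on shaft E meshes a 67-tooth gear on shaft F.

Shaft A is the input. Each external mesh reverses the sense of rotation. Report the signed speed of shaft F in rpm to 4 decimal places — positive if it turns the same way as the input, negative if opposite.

Stage 1 [53T→52T]: ω = 1357.0000×53/52 = 1383.0962 rpm, dir flips to −; running = −1383.0962
Stage 2 [52T→60T]: ω = 1383.0962×52/60 = 1198.6833 rpm, dir flips to +; running = +1198.6833
Stage 3 [17T→16T]: ω = 1198.6833×17/16 = 1273.6010 rpm, dir flips to −; running = −1273.6010
Stage 4 [46T→38T]: ω = 1273.6010×46/38 = 1541.7276 rpm, dir flips to +; running = +1541.7276
Stage 5 [38T→67T]: ω = 1541.7276×38/67 = 874.4127 rpm, dir flips to −; running = −874.4127

-874.4127 rpm (opposite to input, |ω| = 874.4127 rpm)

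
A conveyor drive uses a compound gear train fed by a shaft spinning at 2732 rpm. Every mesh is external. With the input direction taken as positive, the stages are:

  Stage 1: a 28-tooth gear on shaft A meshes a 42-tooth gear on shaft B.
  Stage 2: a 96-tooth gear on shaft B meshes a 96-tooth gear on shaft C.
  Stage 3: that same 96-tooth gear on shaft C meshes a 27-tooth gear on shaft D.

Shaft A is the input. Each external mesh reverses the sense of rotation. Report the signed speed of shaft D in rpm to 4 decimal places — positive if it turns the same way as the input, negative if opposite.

-6475.8519 rpm (opposite to input, |ω| = 6475.8519 rpm)

Stage 1 [28T→42T]: ω = 2732.0000×28/42 = 1821.3333 rpm, dir flips to −; running = −1821.3333
Stage 2 [96T→96T]: ω = 1821.3333×96/96 = 1821.3333 rpm, dir flips to +; running = +1821.3333
Stage 3 [96T→27T]: ω = 1821.3333×96/27 = 6475.8519 rpm, dir flips to −; running = −6475.8519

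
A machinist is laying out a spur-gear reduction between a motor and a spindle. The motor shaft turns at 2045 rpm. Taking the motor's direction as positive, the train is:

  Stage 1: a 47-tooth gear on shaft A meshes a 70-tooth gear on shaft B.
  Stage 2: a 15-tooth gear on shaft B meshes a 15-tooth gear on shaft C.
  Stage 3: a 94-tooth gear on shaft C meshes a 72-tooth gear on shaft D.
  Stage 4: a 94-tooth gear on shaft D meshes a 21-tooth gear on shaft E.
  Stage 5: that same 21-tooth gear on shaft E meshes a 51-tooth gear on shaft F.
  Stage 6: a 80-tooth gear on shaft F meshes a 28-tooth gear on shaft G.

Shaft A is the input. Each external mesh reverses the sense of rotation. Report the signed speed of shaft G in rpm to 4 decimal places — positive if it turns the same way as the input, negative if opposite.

Stage 1 [47T→70T]: ω = 2045.0000×47/70 = 1373.0714 rpm, dir flips to −; running = −1373.0714
Stage 2 [15T→15T]: ω = 1373.0714×15/15 = 1373.0714 rpm, dir flips to +; running = +1373.0714
Stage 3 [94T→72T]: ω = 1373.0714×94/72 = 1792.6210 rpm, dir flips to −; running = −1792.6210
Stage 4 [94T→21T]: ω = 1792.6210×94/21 = 8024.1132 rpm, dir flips to +; running = +8024.1132
Stage 5 [21T→51T]: ω = 8024.1132×21/51 = 3304.0466 rpm, dir flips to −; running = −3304.0466
Stage 6 [80T→28T]: ω = 3304.0466×80/28 = 9440.1332 rpm, dir flips to +; running = +9440.1332

+9440.1332 rpm (same as input, |ω| = 9440.1332 rpm)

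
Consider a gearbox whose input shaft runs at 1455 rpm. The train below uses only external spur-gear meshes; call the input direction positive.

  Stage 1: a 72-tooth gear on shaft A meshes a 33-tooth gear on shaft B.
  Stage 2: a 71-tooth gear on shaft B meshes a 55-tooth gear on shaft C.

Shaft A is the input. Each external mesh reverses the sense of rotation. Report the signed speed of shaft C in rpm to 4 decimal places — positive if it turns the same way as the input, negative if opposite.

+4098.0496 rpm (same as input, |ω| = 4098.0496 rpm)

Stage 1 [72T→33T]: ω = 1455.0000×72/33 = 3174.5455 rpm, dir flips to −; running = −3174.5455
Stage 2 [71T→55T]: ω = 3174.5455×71/55 = 4098.0496 rpm, dir flips to +; running = +4098.0496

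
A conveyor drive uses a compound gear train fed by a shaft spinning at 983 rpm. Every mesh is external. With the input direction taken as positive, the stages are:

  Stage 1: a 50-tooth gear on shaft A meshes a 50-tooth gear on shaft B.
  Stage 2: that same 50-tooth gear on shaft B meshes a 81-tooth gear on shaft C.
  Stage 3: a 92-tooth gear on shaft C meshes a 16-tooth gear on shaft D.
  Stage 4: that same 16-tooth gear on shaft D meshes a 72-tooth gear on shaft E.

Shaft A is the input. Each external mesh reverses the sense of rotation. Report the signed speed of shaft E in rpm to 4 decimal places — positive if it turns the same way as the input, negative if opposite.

+775.3429 rpm (same as input, |ω| = 775.3429 rpm)

Stage 1 [50T→50T]: ω = 983.0000×50/50 = 983.0000 rpm, dir flips to −; running = −983.0000
Stage 2 [50T→81T]: ω = 983.0000×50/81 = 606.7901 rpm, dir flips to +; running = +606.7901
Stage 3 [92T→16T]: ω = 606.7901×92/16 = 3489.0432 rpm, dir flips to −; running = −3489.0432
Stage 4 [16T→72T]: ω = 3489.0432×16/72 = 775.3429 rpm, dir flips to +; running = +775.3429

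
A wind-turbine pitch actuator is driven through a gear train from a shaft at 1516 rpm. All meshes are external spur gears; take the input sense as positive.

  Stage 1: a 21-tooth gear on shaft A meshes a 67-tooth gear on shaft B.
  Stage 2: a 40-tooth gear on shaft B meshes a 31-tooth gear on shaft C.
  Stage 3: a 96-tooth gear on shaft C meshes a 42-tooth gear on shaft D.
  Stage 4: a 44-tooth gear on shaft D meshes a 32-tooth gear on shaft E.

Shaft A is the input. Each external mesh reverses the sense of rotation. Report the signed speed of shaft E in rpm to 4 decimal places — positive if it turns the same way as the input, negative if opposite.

+1926.9331 rpm (same as input, |ω| = 1926.9331 rpm)

Stage 1 [21T→67T]: ω = 1516.0000×21/67 = 475.1642 rpm, dir flips to −; running = −475.1642
Stage 2 [40T→31T]: ω = 475.1642×40/31 = 613.1151 rpm, dir flips to +; running = +613.1151
Stage 3 [96T→42T]: ω = 613.1151×96/42 = 1401.4059 rpm, dir flips to −; running = −1401.4059
Stage 4 [44T→32T]: ω = 1401.4059×44/32 = 1926.9331 rpm, dir flips to +; running = +1926.9331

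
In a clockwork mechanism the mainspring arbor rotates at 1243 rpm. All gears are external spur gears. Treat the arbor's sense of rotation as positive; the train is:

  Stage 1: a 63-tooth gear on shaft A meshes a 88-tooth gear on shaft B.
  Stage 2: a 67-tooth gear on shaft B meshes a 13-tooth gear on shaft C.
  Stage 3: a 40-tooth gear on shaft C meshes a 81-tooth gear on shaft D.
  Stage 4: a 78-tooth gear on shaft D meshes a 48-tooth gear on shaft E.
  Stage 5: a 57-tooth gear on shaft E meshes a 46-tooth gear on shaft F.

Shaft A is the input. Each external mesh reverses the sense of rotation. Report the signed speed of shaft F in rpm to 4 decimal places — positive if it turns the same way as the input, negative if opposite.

Stage 1 [63T→88T]: ω = 1243.0000×63/88 = 889.8750 rpm, dir flips to −; running = −889.8750
Stage 2 [67T→13T]: ω = 889.8750×67/13 = 4586.2788 rpm, dir flips to +; running = +4586.2788
Stage 3 [40T→81T]: ω = 4586.2788×40/81 = 2264.8291 rpm, dir flips to −; running = −2264.8291
Stage 4 [78T→48T]: ω = 2264.8291×78/48 = 3680.3472 rpm, dir flips to +; running = +3680.3472
Stage 5 [57T→46T]: ω = 3680.3472×57/46 = 4560.4303 rpm, dir flips to −; running = −4560.4303

-4560.4303 rpm (opposite to input, |ω| = 4560.4303 rpm)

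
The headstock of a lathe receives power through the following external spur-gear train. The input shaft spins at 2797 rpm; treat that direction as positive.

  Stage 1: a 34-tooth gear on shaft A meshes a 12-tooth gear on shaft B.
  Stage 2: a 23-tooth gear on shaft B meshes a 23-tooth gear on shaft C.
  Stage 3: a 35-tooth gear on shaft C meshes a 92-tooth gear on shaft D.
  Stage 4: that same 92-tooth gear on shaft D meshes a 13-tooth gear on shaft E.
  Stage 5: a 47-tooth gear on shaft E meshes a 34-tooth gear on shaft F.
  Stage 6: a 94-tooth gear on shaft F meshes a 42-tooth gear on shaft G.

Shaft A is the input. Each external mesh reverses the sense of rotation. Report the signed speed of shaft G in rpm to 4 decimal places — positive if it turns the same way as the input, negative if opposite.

Stage 1 [34T→12T]: ω = 2797.0000×34/12 = 7924.8333 rpm, dir flips to −; running = −7924.8333
Stage 2 [23T→23T]: ω = 7924.8333×23/23 = 7924.8333 rpm, dir flips to +; running = +7924.8333
Stage 3 [35T→92T]: ω = 7924.8333×35/92 = 3014.8822 rpm, dir flips to −; running = −3014.8822
Stage 4 [92T→13T]: ω = 3014.8822×92/13 = 21336.0897 rpm, dir flips to +; running = +21336.0897
Stage 5 [47T→34T]: ω = 21336.0897×47/34 = 29494.0064 rpm, dir flips to −; running = −29494.0064
Stage 6 [94T→42T]: ω = 29494.0064×94/42 = 66010.3953 rpm, dir flips to +; running = +66010.3953

+66010.3953 rpm (same as input, |ω| = 66010.3953 rpm)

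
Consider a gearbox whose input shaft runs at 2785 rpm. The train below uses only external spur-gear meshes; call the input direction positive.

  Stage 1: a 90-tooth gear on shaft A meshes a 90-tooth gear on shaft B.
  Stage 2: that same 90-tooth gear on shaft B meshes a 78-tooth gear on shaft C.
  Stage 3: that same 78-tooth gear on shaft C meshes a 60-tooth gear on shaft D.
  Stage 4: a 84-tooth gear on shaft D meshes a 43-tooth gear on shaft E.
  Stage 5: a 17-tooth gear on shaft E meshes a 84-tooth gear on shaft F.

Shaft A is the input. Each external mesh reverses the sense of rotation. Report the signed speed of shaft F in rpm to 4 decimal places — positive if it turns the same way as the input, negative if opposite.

Stage 1 [90T→90T]: ω = 2785.0000×90/90 = 2785.0000 rpm, dir flips to −; running = −2785.0000
Stage 2 [90T→78T]: ω = 2785.0000×90/78 = 3213.4615 rpm, dir flips to +; running = +3213.4615
Stage 3 [78T→60T]: ω = 3213.4615×78/60 = 4177.5000 rpm, dir flips to −; running = −4177.5000
Stage 4 [84T→43T]: ω = 4177.5000×84/43 = 8160.6977 rpm, dir flips to +; running = +8160.6977
Stage 5 [17T→84T]: ω = 8160.6977×17/84 = 1651.5698 rpm, dir flips to −; running = −1651.5698

-1651.5698 rpm (opposite to input, |ω| = 1651.5698 rpm)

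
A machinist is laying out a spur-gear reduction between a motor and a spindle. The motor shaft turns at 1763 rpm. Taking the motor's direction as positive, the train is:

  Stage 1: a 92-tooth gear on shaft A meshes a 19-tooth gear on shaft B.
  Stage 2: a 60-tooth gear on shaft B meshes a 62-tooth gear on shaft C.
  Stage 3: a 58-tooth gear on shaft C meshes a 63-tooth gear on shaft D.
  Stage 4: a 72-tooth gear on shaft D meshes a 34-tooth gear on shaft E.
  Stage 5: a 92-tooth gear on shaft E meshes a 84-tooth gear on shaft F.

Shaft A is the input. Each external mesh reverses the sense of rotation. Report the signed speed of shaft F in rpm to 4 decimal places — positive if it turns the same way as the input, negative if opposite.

Stage 1 [92T→19T]: ω = 1763.0000×92/19 = 8536.6316 rpm, dir flips to −; running = −8536.6316
Stage 2 [60T→62T]: ω = 8536.6316×60/62 = 8261.2564 rpm, dir flips to +; running = +8261.2564
Stage 3 [58T→63T]: ω = 8261.2564×58/63 = 7605.6011 rpm, dir flips to −; running = −7605.6011
Stage 4 [72T→34T]: ω = 7605.6011×72/34 = 16105.9788 rpm, dir flips to +; running = +16105.9788
Stage 5 [92T→84T]: ω = 16105.9788×92/84 = 17639.8815 rpm, dir flips to −; running = −17639.8815

-17639.8815 rpm (opposite to input, |ω| = 17639.8815 rpm)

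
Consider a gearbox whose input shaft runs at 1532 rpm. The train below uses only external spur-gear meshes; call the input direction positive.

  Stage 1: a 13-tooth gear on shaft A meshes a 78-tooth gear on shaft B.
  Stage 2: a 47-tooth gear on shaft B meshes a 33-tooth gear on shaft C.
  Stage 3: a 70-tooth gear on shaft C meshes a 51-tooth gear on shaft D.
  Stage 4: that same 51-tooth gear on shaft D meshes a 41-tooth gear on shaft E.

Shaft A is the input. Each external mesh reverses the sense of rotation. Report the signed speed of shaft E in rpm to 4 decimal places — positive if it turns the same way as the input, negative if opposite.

Stage 1 [13T→78T]: ω = 1532.0000×13/78 = 255.3333 rpm, dir flips to −; running = −255.3333
Stage 2 [47T→33T]: ω = 255.3333×47/33 = 363.6566 rpm, dir flips to +; running = +363.6566
Stage 3 [70T→51T]: ω = 363.6566×70/51 = 499.1365 rpm, dir flips to −; running = −499.1365
Stage 4 [51T→41T]: ω = 499.1365×51/41 = 620.8771 rpm, dir flips to +; running = +620.8771

+620.8771 rpm (same as input, |ω| = 620.8771 rpm)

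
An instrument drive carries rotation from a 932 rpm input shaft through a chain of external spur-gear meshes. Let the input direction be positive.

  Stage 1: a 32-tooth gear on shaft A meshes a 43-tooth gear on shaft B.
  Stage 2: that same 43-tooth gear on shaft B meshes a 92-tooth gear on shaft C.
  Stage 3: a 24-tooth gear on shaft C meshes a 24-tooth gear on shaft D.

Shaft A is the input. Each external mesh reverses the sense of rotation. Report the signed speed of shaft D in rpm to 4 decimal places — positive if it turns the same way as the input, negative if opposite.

Stage 1 [32T→43T]: ω = 932.0000×32/43 = 693.5814 rpm, dir flips to −; running = −693.5814
Stage 2 [43T→92T]: ω = 693.5814×43/92 = 324.1739 rpm, dir flips to +; running = +324.1739
Stage 3 [24T→24T]: ω = 324.1739×24/24 = 324.1739 rpm, dir flips to −; running = −324.1739

-324.1739 rpm (opposite to input, |ω| = 324.1739 rpm)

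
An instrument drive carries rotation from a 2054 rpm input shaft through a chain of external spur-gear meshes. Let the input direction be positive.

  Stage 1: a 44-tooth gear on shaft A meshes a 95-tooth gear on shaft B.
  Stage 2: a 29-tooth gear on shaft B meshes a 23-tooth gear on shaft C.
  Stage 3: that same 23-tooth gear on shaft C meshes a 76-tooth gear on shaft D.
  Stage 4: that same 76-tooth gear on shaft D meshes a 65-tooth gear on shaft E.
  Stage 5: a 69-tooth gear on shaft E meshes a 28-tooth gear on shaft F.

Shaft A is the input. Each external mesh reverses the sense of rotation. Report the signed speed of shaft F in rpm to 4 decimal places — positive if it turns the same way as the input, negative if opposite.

-1045.9362 rpm (opposite to input, |ω| = 1045.9362 rpm)

Stage 1 [44T→95T]: ω = 2054.0000×44/95 = 951.3263 rpm, dir flips to −; running = −951.3263
Stage 2 [29T→23T]: ω = 951.3263×29/23 = 1199.4984 rpm, dir flips to +; running = +1199.4984
Stage 3 [23T→76T]: ω = 1199.4984×23/76 = 363.0061 rpm, dir flips to −; running = −363.0061
Stage 4 [76T→65T]: ω = 363.0061×76/65 = 424.4379 rpm, dir flips to +; running = +424.4379
Stage 5 [69T→28T]: ω = 424.4379×69/28 = 1045.9362 rpm, dir flips to −; running = −1045.9362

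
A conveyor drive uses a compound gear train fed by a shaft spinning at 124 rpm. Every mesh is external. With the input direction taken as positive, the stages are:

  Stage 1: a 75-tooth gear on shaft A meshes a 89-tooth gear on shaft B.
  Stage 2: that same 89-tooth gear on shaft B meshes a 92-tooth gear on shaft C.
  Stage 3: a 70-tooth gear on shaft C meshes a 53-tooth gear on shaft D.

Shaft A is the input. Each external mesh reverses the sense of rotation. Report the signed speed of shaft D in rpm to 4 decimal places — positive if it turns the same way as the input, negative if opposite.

-133.5111 rpm (opposite to input, |ω| = 133.5111 rpm)

Stage 1 [75T→89T]: ω = 124.0000×75/89 = 104.4944 rpm, dir flips to −; running = −104.4944
Stage 2 [89T→92T]: ω = 104.4944×89/92 = 101.0870 rpm, dir flips to +; running = +101.0870
Stage 3 [70T→53T]: ω = 101.0870×70/53 = 133.5111 rpm, dir flips to −; running = −133.5111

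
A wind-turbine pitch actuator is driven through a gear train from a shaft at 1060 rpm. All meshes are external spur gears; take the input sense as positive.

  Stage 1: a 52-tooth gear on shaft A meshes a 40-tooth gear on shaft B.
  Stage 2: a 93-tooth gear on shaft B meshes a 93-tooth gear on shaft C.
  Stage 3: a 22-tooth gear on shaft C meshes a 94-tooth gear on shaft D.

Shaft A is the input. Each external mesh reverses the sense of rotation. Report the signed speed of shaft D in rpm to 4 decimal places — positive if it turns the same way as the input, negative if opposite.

Stage 1 [52T→40T]: ω = 1060.0000×52/40 = 1378.0000 rpm, dir flips to −; running = −1378.0000
Stage 2 [93T→93T]: ω = 1378.0000×93/93 = 1378.0000 rpm, dir flips to +; running = +1378.0000
Stage 3 [22T→94T]: ω = 1378.0000×22/94 = 322.5106 rpm, dir flips to −; running = −322.5106

-322.5106 rpm (opposite to input, |ω| = 322.5106 rpm)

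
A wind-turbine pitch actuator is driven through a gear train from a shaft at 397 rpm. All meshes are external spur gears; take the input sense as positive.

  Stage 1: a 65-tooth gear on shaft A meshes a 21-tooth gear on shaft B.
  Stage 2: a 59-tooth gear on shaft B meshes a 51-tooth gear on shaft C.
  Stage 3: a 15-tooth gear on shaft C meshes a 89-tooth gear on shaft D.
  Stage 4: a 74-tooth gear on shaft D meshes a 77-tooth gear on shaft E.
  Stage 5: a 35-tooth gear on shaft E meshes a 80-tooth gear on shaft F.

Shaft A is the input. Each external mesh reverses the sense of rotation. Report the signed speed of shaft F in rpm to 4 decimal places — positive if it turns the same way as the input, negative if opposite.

Stage 1 [65T→21T]: ω = 397.0000×65/21 = 1228.8095 rpm, dir flips to −; running = −1228.8095
Stage 2 [59T→51T]: ω = 1228.8095×59/51 = 1421.5640 rpm, dir flips to +; running = +1421.5640
Stage 3 [15T→89T]: ω = 1421.5640×15/89 = 239.5894 rpm, dir flips to −; running = −239.5894
Stage 4 [74T→77T]: ω = 239.5894×74/77 = 230.2548 rpm, dir flips to +; running = +230.2548
Stage 5 [35T→80T]: ω = 230.2548×35/80 = 100.7365 rpm, dir flips to −; running = −100.7365

-100.7365 rpm (opposite to input, |ω| = 100.7365 rpm)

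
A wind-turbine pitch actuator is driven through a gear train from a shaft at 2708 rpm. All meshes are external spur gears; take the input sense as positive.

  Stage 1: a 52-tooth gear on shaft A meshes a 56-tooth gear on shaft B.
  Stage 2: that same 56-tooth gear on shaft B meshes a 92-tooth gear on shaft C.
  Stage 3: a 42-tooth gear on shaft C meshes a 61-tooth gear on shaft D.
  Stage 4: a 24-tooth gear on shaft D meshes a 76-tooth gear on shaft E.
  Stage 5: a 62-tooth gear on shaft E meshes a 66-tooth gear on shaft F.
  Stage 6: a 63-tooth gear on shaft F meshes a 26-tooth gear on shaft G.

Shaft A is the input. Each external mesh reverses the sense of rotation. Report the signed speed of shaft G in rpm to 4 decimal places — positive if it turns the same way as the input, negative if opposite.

+757.5237 rpm (same as input, |ω| = 757.5237 rpm)

Stage 1 [52T→56T]: ω = 2708.0000×52/56 = 2514.5714 rpm, dir flips to −; running = −2514.5714
Stage 2 [56T→92T]: ω = 2514.5714×56/92 = 1530.6087 rpm, dir flips to +; running = +1530.6087
Stage 3 [42T→61T]: ω = 1530.6087×42/61 = 1053.8617 rpm, dir flips to −; running = −1053.8617
Stage 4 [24T→76T]: ω = 1053.8617×24/76 = 332.7984 rpm, dir flips to +; running = +332.7984
Stage 5 [62T→66T]: ω = 332.7984×62/66 = 312.6288 rpm, dir flips to −; running = −312.6288
Stage 6 [63T→26T]: ω = 312.6288×63/26 = 757.5237 rpm, dir flips to +; running = +757.5237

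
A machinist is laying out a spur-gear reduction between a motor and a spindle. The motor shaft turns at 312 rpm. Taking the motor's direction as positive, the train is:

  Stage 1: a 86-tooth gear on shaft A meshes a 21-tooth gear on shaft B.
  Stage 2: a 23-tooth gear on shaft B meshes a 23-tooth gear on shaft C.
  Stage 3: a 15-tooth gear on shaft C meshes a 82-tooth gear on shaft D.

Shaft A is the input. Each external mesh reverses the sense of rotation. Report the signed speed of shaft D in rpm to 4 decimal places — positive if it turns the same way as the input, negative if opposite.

Stage 1 [86T→21T]: ω = 312.0000×86/21 = 1277.7143 rpm, dir flips to −; running = −1277.7143
Stage 2 [23T→23T]: ω = 1277.7143×23/23 = 1277.7143 rpm, dir flips to +; running = +1277.7143
Stage 3 [15T→82T]: ω = 1277.7143×15/82 = 233.7282 rpm, dir flips to −; running = −233.7282

-233.7282 rpm (opposite to input, |ω| = 233.7282 rpm)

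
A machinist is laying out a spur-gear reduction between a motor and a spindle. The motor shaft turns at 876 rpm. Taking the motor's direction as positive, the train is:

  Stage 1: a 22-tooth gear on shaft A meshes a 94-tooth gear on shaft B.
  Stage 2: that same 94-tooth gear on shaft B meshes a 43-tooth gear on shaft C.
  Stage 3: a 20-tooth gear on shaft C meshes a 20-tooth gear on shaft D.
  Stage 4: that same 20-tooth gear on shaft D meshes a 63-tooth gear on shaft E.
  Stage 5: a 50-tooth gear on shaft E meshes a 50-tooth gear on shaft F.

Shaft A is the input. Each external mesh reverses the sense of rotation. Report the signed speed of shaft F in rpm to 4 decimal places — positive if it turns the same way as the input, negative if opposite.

Stage 1 [22T→94T]: ω = 876.0000×22/94 = 205.0213 rpm, dir flips to −; running = −205.0213
Stage 2 [94T→43T]: ω = 205.0213×94/43 = 448.1860 rpm, dir flips to +; running = +448.1860
Stage 3 [20T→20T]: ω = 448.1860×20/20 = 448.1860 rpm, dir flips to −; running = −448.1860
Stage 4 [20T→63T]: ω = 448.1860×20/63 = 142.2813 rpm, dir flips to +; running = +142.2813
Stage 5 [50T→50T]: ω = 142.2813×50/50 = 142.2813 rpm, dir flips to −; running = −142.2813

-142.2813 rpm (opposite to input, |ω| = 142.2813 rpm)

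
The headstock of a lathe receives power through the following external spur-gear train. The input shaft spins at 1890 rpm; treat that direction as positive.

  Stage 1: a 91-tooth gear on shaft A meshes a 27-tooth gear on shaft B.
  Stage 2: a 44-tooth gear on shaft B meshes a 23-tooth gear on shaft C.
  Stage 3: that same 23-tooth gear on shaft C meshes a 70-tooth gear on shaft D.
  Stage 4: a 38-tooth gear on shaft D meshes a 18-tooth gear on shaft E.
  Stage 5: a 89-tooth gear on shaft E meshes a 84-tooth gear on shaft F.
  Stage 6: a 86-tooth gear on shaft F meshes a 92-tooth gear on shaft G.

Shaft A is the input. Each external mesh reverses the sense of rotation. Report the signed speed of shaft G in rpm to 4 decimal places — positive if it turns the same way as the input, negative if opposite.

+8371.9477 rpm (same as input, |ω| = 8371.9477 rpm)

Stage 1 [91T→27T]: ω = 1890.0000×91/27 = 6370.0000 rpm, dir flips to −; running = −6370.0000
Stage 2 [44T→23T]: ω = 6370.0000×44/23 = 12186.0870 rpm, dir flips to +; running = +12186.0870
Stage 3 [23T→70T]: ω = 12186.0870×23/70 = 4004.0000 rpm, dir flips to −; running = −4004.0000
Stage 4 [38T→18T]: ω = 4004.0000×38/18 = 8452.8889 rpm, dir flips to +; running = +8452.8889
Stage 5 [89T→84T]: ω = 8452.8889×89/84 = 8956.0370 rpm, dir flips to −; running = −8956.0370
Stage 6 [86T→92T]: ω = 8956.0370×86/92 = 8371.9477 rpm, dir flips to +; running = +8371.9477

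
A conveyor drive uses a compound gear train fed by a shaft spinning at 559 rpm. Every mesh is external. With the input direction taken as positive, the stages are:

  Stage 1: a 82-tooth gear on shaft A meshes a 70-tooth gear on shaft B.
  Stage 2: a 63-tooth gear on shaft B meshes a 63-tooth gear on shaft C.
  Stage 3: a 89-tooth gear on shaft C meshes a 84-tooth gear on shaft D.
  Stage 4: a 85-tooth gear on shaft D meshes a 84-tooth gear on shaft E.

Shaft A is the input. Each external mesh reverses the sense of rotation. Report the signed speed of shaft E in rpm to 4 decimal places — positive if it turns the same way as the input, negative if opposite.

+702.0661 rpm (same as input, |ω| = 702.0661 rpm)

Stage 1 [82T→70T]: ω = 559.0000×82/70 = 654.8286 rpm, dir flips to −; running = −654.8286
Stage 2 [63T→63T]: ω = 654.8286×63/63 = 654.8286 rpm, dir flips to +; running = +654.8286
Stage 3 [89T→84T]: ω = 654.8286×89/84 = 693.8065 rpm, dir flips to −; running = −693.8065
Stage 4 [85T→84T]: ω = 693.8065×85/84 = 702.0661 rpm, dir flips to +; running = +702.0661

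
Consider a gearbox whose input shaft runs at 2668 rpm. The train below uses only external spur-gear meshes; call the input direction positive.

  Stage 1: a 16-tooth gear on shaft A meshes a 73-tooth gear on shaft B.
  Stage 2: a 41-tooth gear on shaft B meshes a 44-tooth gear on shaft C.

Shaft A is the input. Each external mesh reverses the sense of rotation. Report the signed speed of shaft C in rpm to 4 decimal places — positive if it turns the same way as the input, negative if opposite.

+544.8966 rpm (same as input, |ω| = 544.8966 rpm)

Stage 1 [16T→73T]: ω = 2668.0000×16/73 = 584.7671 rpm, dir flips to −; running = −584.7671
Stage 2 [41T→44T]: ω = 584.7671×41/44 = 544.8966 rpm, dir flips to +; running = +544.8966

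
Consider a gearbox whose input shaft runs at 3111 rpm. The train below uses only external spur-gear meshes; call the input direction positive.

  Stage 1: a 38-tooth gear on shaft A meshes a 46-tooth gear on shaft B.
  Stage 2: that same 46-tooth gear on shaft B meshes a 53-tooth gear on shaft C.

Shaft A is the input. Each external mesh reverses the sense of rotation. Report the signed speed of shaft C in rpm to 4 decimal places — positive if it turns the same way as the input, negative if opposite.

Stage 1 [38T→46T]: ω = 3111.0000×38/46 = 2569.9565 rpm, dir flips to −; running = −2569.9565
Stage 2 [46T→53T]: ω = 2569.9565×46/53 = 2230.5283 rpm, dir flips to +; running = +2230.5283

+2230.5283 rpm (same as input, |ω| = 2230.5283 rpm)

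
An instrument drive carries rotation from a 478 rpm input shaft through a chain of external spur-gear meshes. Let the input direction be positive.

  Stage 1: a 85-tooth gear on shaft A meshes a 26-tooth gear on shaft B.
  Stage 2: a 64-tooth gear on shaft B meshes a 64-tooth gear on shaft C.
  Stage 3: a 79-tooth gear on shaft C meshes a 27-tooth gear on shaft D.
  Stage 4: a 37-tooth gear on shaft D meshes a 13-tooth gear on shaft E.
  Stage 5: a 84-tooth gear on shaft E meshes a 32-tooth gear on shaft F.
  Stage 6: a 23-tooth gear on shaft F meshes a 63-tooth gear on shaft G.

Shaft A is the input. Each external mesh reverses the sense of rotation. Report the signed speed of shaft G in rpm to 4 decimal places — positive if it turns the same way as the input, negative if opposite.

Stage 1 [85T→26T]: ω = 478.0000×85/26 = 1562.6923 rpm, dir flips to −; running = −1562.6923
Stage 2 [64T→64T]: ω = 1562.6923×64/64 = 1562.6923 rpm, dir flips to +; running = +1562.6923
Stage 3 [79T→27T]: ω = 1562.6923×79/27 = 4572.3219 rpm, dir flips to −; running = −4572.3219
Stage 4 [37T→13T]: ω = 4572.3219×37/13 = 13013.5317 rpm, dir flips to +; running = +13013.5317
Stage 5 [84T→32T]: ω = 13013.5317×84/32 = 34160.5206 rpm, dir flips to −; running = −34160.5206
Stage 6 [23T→63T]: ω = 34160.5206×23/63 = 12471.3012 rpm, dir flips to +; running = +12471.3012

+12471.3012 rpm (same as input, |ω| = 12471.3012 rpm)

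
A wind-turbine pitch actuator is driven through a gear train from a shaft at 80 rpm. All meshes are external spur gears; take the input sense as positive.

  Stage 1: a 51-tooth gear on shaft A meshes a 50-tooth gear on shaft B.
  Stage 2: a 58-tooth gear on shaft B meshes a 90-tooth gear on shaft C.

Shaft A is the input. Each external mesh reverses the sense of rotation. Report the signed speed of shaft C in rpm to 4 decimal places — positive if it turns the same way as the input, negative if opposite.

+52.5867 rpm (same as input, |ω| = 52.5867 rpm)

Stage 1 [51T→50T]: ω = 80.0000×51/50 = 81.6000 rpm, dir flips to −; running = −81.6000
Stage 2 [58T→90T]: ω = 81.6000×58/90 = 52.5867 rpm, dir flips to +; running = +52.5867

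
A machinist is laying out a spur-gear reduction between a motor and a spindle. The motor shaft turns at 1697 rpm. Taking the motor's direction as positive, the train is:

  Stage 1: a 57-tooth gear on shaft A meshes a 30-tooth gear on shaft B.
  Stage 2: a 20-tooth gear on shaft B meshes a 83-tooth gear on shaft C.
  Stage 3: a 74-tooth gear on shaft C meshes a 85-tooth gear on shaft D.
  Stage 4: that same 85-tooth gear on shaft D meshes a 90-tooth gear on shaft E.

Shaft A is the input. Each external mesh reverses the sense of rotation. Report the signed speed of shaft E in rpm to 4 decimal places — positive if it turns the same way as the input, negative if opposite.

Stage 1 [57T→30T]: ω = 1697.0000×57/30 = 3224.3000 rpm, dir flips to −; running = −3224.3000
Stage 2 [20T→83T]: ω = 3224.3000×20/83 = 776.9398 rpm, dir flips to +; running = +776.9398
Stage 3 [74T→85T]: ω = 776.9398×74/85 = 676.3946 rpm, dir flips to −; running = −676.3946
Stage 4 [85T→90T]: ω = 676.3946×85/90 = 638.8171 rpm, dir flips to +; running = +638.8171

+638.8171 rpm (same as input, |ω| = 638.8171 rpm)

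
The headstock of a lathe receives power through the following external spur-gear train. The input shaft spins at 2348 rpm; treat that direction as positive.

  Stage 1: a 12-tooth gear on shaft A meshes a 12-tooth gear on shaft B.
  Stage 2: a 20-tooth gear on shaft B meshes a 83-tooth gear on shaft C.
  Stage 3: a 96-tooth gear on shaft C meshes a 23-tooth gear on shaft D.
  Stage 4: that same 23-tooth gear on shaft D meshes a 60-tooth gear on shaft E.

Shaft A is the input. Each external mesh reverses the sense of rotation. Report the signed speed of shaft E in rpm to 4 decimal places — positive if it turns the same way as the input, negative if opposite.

+905.2530 rpm (same as input, |ω| = 905.2530 rpm)

Stage 1 [12T→12T]: ω = 2348.0000×12/12 = 2348.0000 rpm, dir flips to −; running = −2348.0000
Stage 2 [20T→83T]: ω = 2348.0000×20/83 = 565.7831 rpm, dir flips to +; running = +565.7831
Stage 3 [96T→23T]: ω = 565.7831×96/23 = 2361.5296 rpm, dir flips to −; running = −2361.5296
Stage 4 [23T→60T]: ω = 2361.5296×23/60 = 905.2530 rpm, dir flips to +; running = +905.2530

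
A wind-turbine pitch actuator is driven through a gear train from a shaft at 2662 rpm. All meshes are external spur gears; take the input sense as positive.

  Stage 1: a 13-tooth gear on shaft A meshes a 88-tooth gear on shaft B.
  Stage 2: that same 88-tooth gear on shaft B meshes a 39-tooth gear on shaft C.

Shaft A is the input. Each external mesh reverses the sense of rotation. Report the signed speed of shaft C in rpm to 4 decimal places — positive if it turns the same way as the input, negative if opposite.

+887.3333 rpm (same as input, |ω| = 887.3333 rpm)

Stage 1 [13T→88T]: ω = 2662.0000×13/88 = 393.2500 rpm, dir flips to −; running = −393.2500
Stage 2 [88T→39T]: ω = 393.2500×88/39 = 887.3333 rpm, dir flips to +; running = +887.3333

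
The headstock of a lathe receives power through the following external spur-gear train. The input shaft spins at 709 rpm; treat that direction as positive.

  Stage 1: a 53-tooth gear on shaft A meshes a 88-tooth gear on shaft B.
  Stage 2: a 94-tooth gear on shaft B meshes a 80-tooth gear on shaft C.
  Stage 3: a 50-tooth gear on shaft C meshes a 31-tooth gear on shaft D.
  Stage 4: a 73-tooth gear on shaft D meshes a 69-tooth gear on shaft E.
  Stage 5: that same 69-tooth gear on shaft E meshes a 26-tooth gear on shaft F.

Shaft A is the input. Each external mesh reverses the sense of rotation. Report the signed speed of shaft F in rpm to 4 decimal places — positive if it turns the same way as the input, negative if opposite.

-2272.1402 rpm (opposite to input, |ω| = 2272.1402 rpm)

Stage 1 [53T→88T]: ω = 709.0000×53/88 = 427.0114 rpm, dir flips to −; running = −427.0114
Stage 2 [94T→80T]: ω = 427.0114×94/80 = 501.7384 rpm, dir flips to +; running = +501.7384
Stage 3 [50T→31T]: ω = 501.7384×50/31 = 809.2554 rpm, dir flips to −; running = −809.2554
Stage 4 [73T→69T]: ω = 809.2554×73/69 = 856.1688 rpm, dir flips to +; running = +856.1688
Stage 5 [69T→26T]: ω = 856.1688×69/26 = 2272.1402 rpm, dir flips to −; running = −2272.1402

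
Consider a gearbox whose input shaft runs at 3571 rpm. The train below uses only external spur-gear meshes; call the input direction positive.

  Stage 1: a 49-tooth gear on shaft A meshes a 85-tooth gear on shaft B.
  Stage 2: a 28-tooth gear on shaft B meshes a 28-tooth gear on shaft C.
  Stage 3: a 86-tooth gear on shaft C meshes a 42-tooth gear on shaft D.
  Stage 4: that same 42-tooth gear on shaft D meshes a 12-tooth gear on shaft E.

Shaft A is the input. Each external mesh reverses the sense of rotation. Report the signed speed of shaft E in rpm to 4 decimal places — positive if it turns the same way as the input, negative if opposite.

Stage 1 [49T→85T]: ω = 3571.0000×49/85 = 2058.5765 rpm, dir flips to −; running = −2058.5765
Stage 2 [28T→28T]: ω = 2058.5765×28/28 = 2058.5765 rpm, dir flips to +; running = +2058.5765
Stage 3 [86T→42T]: ω = 2058.5765×86/42 = 4215.1804 rpm, dir flips to −; running = −4215.1804
Stage 4 [42T→12T]: ω = 4215.1804×42/12 = 14753.1314 rpm, dir flips to +; running = +14753.1314

+14753.1314 rpm (same as input, |ω| = 14753.1314 rpm)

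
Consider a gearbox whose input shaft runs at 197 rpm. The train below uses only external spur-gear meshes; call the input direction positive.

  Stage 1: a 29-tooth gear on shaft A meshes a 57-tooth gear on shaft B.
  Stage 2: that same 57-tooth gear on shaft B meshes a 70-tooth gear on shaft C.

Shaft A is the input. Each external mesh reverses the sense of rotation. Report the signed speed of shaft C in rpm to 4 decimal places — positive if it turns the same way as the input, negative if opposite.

Stage 1 [29T→57T]: ω = 197.0000×29/57 = 100.2281 rpm, dir flips to −; running = −100.2281
Stage 2 [57T→70T]: ω = 100.2281×57/70 = 81.6143 rpm, dir flips to +; running = +81.6143

+81.6143 rpm (same as input, |ω| = 81.6143 rpm)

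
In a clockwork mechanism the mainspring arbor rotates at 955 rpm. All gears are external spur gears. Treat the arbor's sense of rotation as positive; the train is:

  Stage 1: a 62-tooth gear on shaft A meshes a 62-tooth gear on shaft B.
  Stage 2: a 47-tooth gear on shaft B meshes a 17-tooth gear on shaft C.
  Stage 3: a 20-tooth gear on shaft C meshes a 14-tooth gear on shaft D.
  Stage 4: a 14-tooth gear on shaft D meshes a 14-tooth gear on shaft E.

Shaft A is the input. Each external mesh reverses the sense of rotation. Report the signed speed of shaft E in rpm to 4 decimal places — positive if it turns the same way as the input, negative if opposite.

+3771.8487 rpm (same as input, |ω| = 3771.8487 rpm)

Stage 1 [62T→62T]: ω = 955.0000×62/62 = 955.0000 rpm, dir flips to −; running = −955.0000
Stage 2 [47T→17T]: ω = 955.0000×47/17 = 2640.2941 rpm, dir flips to +; running = +2640.2941
Stage 3 [20T→14T]: ω = 2640.2941×20/14 = 3771.8487 rpm, dir flips to −; running = −3771.8487
Stage 4 [14T→14T]: ω = 3771.8487×14/14 = 3771.8487 rpm, dir flips to +; running = +3771.8487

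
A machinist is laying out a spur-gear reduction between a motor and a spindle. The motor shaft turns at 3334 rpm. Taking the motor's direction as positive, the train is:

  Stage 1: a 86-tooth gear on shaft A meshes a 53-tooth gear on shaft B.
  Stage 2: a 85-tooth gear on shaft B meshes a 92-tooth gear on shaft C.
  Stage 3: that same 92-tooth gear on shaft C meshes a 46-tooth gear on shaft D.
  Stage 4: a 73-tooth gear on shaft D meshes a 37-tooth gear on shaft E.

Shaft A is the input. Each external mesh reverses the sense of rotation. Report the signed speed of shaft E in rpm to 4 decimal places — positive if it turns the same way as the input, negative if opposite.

+19722.8834 rpm (same as input, |ω| = 19722.8834 rpm)

Stage 1 [86T→53T]: ω = 3334.0000×86/53 = 5409.8868 rpm, dir flips to −; running = −5409.8868
Stage 2 [85T→92T]: ω = 5409.8868×85/92 = 4998.2650 rpm, dir flips to +; running = +4998.2650
Stage 3 [92T→46T]: ω = 4998.2650×92/46 = 9996.5299 rpm, dir flips to −; running = −9996.5299
Stage 4 [73T→37T]: ω = 9996.5299×73/37 = 19722.8834 rpm, dir flips to +; running = +19722.8834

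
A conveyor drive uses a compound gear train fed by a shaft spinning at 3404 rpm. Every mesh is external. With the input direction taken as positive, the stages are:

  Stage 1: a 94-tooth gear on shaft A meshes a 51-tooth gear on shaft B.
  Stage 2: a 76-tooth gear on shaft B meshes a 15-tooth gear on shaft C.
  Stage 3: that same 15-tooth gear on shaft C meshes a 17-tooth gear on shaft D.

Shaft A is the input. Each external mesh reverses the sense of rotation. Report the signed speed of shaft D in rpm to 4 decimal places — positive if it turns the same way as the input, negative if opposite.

Stage 1 [94T→51T]: ω = 3404.0000×94/51 = 6274.0392 rpm, dir flips to −; running = −6274.0392
Stage 2 [76T→15T]: ω = 6274.0392×76/15 = 31788.4654 rpm, dir flips to +; running = +31788.4654
Stage 3 [15T→17T]: ω = 31788.4654×15/17 = 28048.6459 rpm, dir flips to −; running = −28048.6459

-28048.6459 rpm (opposite to input, |ω| = 28048.6459 rpm)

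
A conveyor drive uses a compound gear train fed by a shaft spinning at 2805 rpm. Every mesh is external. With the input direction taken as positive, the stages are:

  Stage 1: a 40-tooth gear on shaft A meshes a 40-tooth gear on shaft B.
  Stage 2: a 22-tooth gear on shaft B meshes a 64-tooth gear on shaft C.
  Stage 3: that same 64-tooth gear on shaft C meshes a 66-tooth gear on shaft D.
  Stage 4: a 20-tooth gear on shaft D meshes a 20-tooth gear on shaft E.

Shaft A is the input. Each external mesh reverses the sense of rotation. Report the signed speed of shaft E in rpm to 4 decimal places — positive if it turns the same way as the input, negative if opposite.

+935.0000 rpm (same as input, |ω| = 935.0000 rpm)

Stage 1 [40T→40T]: ω = 2805.0000×40/40 = 2805.0000 rpm, dir flips to −; running = −2805.0000
Stage 2 [22T→64T]: ω = 2805.0000×22/64 = 964.2188 rpm, dir flips to +; running = +964.2188
Stage 3 [64T→66T]: ω = 964.2188×64/66 = 935.0000 rpm, dir flips to −; running = −935.0000
Stage 4 [20T→20T]: ω = 935.0000×20/20 = 935.0000 rpm, dir flips to +; running = +935.0000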